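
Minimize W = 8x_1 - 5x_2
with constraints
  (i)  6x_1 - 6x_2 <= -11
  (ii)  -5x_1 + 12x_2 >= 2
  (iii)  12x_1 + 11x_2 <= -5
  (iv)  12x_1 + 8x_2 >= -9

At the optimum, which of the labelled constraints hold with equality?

Feasible corners and W = 8x_1 - 5x_2:
  (-151/138, 17/23) → W = -859/69
  (-71/60, 13/20) → W = -763/60
  (-59/36, 4/3) → W = -178/9

The minimum is at (-59/36, 4/3). Substituting into each constraint, equality holds for (iii) and (iv); the remaining constraints have slack.

(iii) and (iv)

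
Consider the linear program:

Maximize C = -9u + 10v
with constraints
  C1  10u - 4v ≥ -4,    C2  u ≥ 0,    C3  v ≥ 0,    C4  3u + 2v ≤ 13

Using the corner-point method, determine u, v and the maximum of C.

Feasible corners and C = -9u + 10v:
  (0, 1) → C = 10
  (11/8, 71/16) → C = 32
  (0, 0) → C = 0
  (13/3, 0) → C = -39

The binding constraints are 10u - 4v = -4 and 3u + 2v = 13.
Solving simultaneously gives u = 11/8, v = 71/16.

u = 11/8, v = 71/16, maximum C = 32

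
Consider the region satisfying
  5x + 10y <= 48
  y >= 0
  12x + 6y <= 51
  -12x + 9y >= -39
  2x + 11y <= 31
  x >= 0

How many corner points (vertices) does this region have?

The feasible vertices (each the meet of two boundaries and inside every other half-plane) are:
  (13/4, 0)
  (0, 0)
  (77/20, 4/5)
  (25/8, 9/4)
  (0, 31/11)

5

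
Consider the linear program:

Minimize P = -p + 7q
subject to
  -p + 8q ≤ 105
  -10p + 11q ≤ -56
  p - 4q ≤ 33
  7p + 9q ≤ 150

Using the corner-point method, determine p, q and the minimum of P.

p = -139/29, q = -274/29, minimum P = -1779/29

Extreme points and P = -p + 7q:
  (-139/29, -274/29) → P = -1779/29
  (2154/167, 1108/167) → P = 5602/167
  (897/37, -81/37) → P = -1464/37

At the optimal vertex, -10p + 11q = -56 and p - 4q = 33.
Solving simultaneously gives p = -139/29, q = -274/29.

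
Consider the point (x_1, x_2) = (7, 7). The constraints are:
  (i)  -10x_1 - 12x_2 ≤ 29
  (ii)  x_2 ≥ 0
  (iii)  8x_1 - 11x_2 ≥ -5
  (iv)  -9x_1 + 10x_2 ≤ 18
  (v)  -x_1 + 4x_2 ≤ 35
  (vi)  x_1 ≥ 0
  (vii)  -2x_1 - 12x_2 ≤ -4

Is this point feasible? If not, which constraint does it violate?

not feasible — violates (iii)

Constraint (iii): 8x_1 - 11x_2 = -21, which is not ≥ -5. All other constraints are satisfied.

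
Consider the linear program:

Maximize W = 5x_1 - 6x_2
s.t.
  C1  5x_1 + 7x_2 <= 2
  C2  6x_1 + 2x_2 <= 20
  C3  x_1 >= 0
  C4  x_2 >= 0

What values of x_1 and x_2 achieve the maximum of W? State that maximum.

x_1 = 2/5, x_2 = 0, maximum W = 2

At the optimal vertex, 5x_1 + 7x_2 = 2 and x_2 = 0.
Solving simultaneously gives x_1 = 2/5, x_2 = 0.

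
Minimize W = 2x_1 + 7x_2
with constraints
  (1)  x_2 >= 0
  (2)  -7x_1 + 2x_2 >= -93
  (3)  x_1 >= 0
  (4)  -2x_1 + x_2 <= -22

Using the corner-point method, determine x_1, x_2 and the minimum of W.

x_1 = 11, x_2 = 0, minimum W = 22

Vertices and W = 2x_1 + 7x_2:
  (93/7, 0) → W = 186/7
  (11, 0) → W = 22
  (49/3, 32/3) → W = 322/3

At the optimal vertex, x_2 = 0 and -2x_1 + x_2 = -22.
Solving simultaneously gives x_1 = 11, x_2 = 0.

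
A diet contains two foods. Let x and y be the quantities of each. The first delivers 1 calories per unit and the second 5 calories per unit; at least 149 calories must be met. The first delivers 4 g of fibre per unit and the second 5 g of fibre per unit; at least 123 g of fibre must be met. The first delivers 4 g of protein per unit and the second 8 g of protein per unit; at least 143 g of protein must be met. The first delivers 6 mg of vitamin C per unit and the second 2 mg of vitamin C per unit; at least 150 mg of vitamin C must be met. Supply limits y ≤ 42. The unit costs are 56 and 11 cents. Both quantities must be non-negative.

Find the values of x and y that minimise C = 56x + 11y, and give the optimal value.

x = 11, y = 42, minimum C = 1078

Corner points and C = 56x + 11y:
  (149, 0) → C = 8344
  (113/7, 186/7) → C = 8374/7
  (11, 42) → C = 1078
The feasible region is unbounded (it extends along (1, 0)), but C strictly increases along every unbounded feasible direction, so there is no improving ray and the minimum is attained at a vertex.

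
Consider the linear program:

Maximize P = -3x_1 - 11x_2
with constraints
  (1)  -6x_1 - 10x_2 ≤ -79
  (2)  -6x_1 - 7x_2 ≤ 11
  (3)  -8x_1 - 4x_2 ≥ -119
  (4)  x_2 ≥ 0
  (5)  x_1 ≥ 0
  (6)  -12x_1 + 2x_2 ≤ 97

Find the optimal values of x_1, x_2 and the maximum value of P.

x_1 = 79/6, x_2 = 0, maximum P = -79/2

Corner points and P = -3x_1 - 11x_2:
  (79/6, 0) → P = -79/2
  (0, 79/10) → P = -869/10
  (119/8, 0) → P = -357/8
  (0, 119/4) → P = -1309/4

The optimum lies where -6x_1 - 10x_2 = -79 and x_2 = 0.
Solving simultaneously gives x_1 = 79/6, x_2 = 0.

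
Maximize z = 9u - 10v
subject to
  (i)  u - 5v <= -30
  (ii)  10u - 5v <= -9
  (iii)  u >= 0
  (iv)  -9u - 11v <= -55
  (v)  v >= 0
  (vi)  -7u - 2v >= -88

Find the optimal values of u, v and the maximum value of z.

u = 7/3, v = 97/15, maximum z = -131/3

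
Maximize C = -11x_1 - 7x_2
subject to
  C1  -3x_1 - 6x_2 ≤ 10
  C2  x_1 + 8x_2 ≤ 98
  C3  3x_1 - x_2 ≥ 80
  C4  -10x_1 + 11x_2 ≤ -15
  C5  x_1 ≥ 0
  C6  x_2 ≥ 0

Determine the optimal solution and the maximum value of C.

x_1 = 80/3, x_2 = 0, maximum C = -880/3

Extreme points and C = -11x_1 - 7x_2:
  (738/25, 214/25) → C = -9616/25
  (98, 0) → C = -1078
  (80/3, 0) → C = -880/3

The binding constraints are 3x_1 - x_2 = 80 and x_2 = 0.
Solving simultaneously gives x_1 = 80/3, x_2 = 0.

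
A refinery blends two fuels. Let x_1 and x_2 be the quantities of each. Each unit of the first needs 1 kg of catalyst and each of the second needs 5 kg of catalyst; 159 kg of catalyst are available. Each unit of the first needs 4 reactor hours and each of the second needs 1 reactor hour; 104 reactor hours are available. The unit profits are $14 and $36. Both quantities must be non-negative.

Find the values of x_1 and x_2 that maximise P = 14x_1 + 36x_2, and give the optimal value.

Vertices and P = 14x_1 + 36x_2:
  (0, 0) → P = 0
  (0, 159/5) → P = 5724/5
  (26, 0) → P = 364
  (19, 28) → P = 1274

The binding constraints are x_1 + 5x_2 = 159 and 4x_1 + x_2 = 104.
Solving simultaneously gives x_1 = 19, x_2 = 28.

x_1 = 19, x_2 = 28, maximum P = 1274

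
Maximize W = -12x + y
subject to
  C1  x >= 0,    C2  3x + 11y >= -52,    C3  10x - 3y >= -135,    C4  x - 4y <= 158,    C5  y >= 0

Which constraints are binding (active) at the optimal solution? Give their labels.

C1 and C3

Feasible corners and W = -12x + y:
  (0, 45) → W = 45
  (0, 0) → W = 0
  (158, 0) → W = -1896
The feasible region is unbounded (it extends along (4, 1), (3, 10)), but W strictly decreases along every unbounded feasible direction, so there is no improving ray and the maximum is attained at a vertex.

The maximum is at (0, 45). Substituting into each constraint, equality holds for C1 and C3; the remaining constraints have slack.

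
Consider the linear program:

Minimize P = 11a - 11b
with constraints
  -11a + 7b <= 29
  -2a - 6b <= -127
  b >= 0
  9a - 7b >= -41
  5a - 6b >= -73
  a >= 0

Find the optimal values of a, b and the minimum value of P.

Feasible corners and P = 11a - 11b:
  (127/2, 0) → P = 1397/2
  (643/68, 1225/68) → P = -3201/34
  (265/19, 452/19) → P = -2057/19
The feasible region is unbounded (it extends along (6, 5), (1, 0)), but P strictly increases along every unbounded feasible direction, so there is no improving ray and the minimum is attained at a vertex.

The optimum lies where 9a - 7b = -41 and 5a - 6b = -73.
Solving simultaneously gives a = 265/19, b = 452/19.

a = 265/19, b = 452/19, minimum P = -2057/19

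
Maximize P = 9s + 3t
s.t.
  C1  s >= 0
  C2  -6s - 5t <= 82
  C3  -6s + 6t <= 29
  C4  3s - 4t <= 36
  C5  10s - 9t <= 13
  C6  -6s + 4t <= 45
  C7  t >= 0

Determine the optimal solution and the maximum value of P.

Corner points and P = 9s + 3t:
  (0, 29/6) → P = 29/2
  (0, 0) → P = 0
  (113/2, 184/3) → P = 1385/2
  (13/10, 0) → P = 117/10

The binding constraints are -6s + 6t = 29 and 10s - 9t = 13.
Solving simultaneously gives s = 113/2, t = 184/3.

s = 113/2, t = 184/3, maximum P = 1385/2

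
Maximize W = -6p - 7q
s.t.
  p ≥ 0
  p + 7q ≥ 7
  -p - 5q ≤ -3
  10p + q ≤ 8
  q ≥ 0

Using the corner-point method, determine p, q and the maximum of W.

Feasible corners and W = -6p - 7q:
  (0, 1) → W = -7
  (0, 8) → W = -56
  (49/69, 62/69) → W = -728/69

At the optimal vertex, p = 0 and p + 7q = 7.
Solving simultaneously gives p = 0, q = 1.

p = 0, q = 1, maximum W = -7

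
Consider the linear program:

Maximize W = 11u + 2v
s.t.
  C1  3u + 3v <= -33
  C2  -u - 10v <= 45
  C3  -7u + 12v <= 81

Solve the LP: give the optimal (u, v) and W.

u = -65/9, v = -34/9, maximum W = -87

Vertices and W = 11u + 2v:
  (-65/9, -34/9) → W = -87
  (-213/19, 4/19) → W = -2335/19
  (-675/41, -117/41) → W = -7659/41

The binding constraints are 3u + 3v = -33 and -u - 10v = 45.
Solving simultaneously gives u = -65/9, v = -34/9.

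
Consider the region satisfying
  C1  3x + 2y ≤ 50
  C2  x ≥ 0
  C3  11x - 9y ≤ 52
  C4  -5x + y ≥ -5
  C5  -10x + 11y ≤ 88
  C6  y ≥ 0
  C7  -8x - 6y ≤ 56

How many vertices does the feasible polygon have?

Of the 21 pairwise boundary intersections, those satisfying every inequality are:
  (0, 8)
  (0, 0)
  (143/45, 98/9)
  (1, 0)

4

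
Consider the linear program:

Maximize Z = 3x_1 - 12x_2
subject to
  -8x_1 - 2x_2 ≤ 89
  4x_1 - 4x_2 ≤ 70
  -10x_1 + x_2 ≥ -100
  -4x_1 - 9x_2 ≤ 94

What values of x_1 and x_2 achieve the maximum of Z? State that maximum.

Vertices and Z = 3x_1 - 12x_2:
  (-613/64, -99/16) → Z = 2913/64
  (55/6, -25/3) → Z = 255/2
  (127/26, -164/13) → Z = 4317/26
The feasible region is unbounded (it extends along (-1, 4), (1, 10)), but Z strictly decreases along every unbounded feasible direction, so there is no improving ray and the maximum is attained at a vertex.

x_1 = 127/26, x_2 = -164/13, maximum Z = 4317/26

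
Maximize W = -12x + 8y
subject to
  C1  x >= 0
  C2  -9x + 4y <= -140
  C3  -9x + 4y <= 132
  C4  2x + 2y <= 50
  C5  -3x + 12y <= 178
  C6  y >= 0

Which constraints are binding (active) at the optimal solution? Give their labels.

Corner points and W = -12x + 8y:
  (240/13, 85/13) → W = -2200/13
  (140/9, 0) → W = -560/3
  (25, 0) → W = -300

The maximum is at (240/13, 85/13). Substituting into each constraint, equality holds for C2 and C4; the remaining constraints have slack.

C2 and C4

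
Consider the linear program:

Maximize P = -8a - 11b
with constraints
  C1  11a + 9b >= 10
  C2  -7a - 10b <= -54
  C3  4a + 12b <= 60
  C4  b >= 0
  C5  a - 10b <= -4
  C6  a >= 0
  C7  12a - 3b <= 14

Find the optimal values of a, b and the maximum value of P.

a = 12/11, b = 51/11, maximum P = -657/11

Corner points and P = -8a - 11b:
  (12/11, 51/11) → P = -657/11
  (302/141, 550/141) → P = -2822/47
  (29/13, 166/39) → P = -194/3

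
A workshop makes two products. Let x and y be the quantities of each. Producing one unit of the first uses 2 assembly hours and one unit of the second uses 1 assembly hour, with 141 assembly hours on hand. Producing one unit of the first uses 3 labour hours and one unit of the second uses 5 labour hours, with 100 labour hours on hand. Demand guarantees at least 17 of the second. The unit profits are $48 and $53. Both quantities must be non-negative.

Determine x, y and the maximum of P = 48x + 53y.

x = 5, y = 17, maximum P = 1141

Extreme points and P = 48x + 53y:
  (0, 20) → P = 1060
  (0, 17) → P = 901
  (5, 17) → P = 1141

The binding constraints are 3x + 5y = 100 and y = 17.
Solving simultaneously gives x = 5, y = 17.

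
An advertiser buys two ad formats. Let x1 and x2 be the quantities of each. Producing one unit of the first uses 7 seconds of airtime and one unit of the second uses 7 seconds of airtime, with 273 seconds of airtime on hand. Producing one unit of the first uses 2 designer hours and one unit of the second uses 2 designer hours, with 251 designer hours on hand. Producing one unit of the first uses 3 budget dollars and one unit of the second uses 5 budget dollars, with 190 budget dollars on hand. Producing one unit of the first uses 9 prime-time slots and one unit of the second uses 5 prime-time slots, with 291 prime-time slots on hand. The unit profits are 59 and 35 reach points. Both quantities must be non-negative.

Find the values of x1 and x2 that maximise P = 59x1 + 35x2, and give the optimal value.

Extreme points and P = 59x1 + 35x2:
  (0, 0) → P = 0
  (0, 38) → P = 1330
  (97/3, 0) → P = 5723/3
  (5/2, 73/2) → P = 1425
  (24, 15) → P = 1941

x1 = 24, x2 = 15, maximum P = 1941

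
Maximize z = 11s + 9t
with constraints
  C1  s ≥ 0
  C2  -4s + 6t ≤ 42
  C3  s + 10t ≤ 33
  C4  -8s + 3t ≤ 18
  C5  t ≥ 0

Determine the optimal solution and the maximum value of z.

Extreme points and z = 11s + 9t:
  (0, 33/10) → z = 297/10
  (0, 0) → z = 0
  (33, 0) → z = 363

s = 33, t = 0, maximum z = 363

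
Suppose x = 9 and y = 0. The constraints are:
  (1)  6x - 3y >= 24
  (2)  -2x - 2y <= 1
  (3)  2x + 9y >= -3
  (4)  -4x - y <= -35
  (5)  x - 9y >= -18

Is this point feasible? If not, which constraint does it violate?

feasible

(1): 54 ≥ 24 ✓
(2): -18 ≤ 1 ✓
(3): 18 ≥ -3 ✓
(4): -36 ≤ -35 ✓
(5): 9 ≥ -18 ✓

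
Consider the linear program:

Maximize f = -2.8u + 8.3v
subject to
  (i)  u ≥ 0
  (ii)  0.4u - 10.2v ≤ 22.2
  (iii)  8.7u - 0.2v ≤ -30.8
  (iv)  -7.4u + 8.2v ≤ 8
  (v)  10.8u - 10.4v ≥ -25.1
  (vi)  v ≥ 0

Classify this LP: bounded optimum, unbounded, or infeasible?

The boundaries u = 0 and -7.4u + 8.2v = 8 meet at (0, 40/41), but that point violates 8.7u - 0.2v ≤ -30.8. Every candidate vertex is excluded by some other constraint, so the feasible region is empty.

infeasible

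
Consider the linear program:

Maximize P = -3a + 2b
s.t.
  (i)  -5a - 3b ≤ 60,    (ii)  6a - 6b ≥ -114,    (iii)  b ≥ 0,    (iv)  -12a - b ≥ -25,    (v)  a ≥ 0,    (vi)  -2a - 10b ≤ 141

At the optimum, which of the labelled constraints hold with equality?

(ii) and (v)

Vertices and P = -3a + 2b:
  (6/13, 253/13) → P = 488/13
  (0, 19) → P = 38
  (25/12, 0) → P = -25/4
  (0, 0) → P = 0

The maximum is at (0, 19). Substituting into each constraint, equality holds for (ii) and (v); the remaining constraints have slack.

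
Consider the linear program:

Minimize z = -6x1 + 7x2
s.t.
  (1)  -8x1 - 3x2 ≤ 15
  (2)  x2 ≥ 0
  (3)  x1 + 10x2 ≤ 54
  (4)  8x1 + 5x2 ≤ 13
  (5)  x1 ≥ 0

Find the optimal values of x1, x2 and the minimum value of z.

Feasible corners and z = -6x1 + 7x2:
  (13/8, 0) → z = -39/4
  (0, 0) → z = 0
  (0, 13/5) → z = 91/5

At the optimal vertex, x2 = 0 and 8x1 + 5x2 = 13.
Solving simultaneously gives x1 = 13/8, x2 = 0.

x1 = 13/8, x2 = 0, minimum z = -39/4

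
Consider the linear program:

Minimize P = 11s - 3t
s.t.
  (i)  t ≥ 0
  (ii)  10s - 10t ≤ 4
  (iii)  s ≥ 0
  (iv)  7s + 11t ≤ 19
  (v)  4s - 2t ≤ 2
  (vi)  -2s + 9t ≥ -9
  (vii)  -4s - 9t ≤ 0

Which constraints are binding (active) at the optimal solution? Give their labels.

Vertices and P = 11s - 3t:
  (2/5, 0) → P = 22/5
  (0, 0) → P = 0
  (3/5, 1/5) → P = 6
  (0, 19/11) → P = -57/11
  (30/29, 31/29) → P = 237/29

The minimum is at (0, 19/11). Substituting into each constraint, equality holds for (iii) and (iv); the remaining constraints have slack.

(iii) and (iv)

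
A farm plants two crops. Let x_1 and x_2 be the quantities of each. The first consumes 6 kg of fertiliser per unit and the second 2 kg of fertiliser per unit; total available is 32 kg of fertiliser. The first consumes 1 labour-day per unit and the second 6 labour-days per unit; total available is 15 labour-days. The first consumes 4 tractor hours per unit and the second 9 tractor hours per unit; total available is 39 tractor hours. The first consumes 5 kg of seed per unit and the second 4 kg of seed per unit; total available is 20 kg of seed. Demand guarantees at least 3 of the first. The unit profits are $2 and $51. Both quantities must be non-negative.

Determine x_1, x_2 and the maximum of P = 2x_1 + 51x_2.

x_1 = 3, x_2 = 5/4, maximum P = 279/4

Extreme points and P = 2x_1 + 51x_2:
  (4, 0) → P = 8
  (3, 0) → P = 6
  (3, 5/4) → P = 279/4

The optimum lies where 5x_1 + 4x_2 = 20 and x_1 = 3.
Solving simultaneously gives x_1 = 3, x_2 = 5/4.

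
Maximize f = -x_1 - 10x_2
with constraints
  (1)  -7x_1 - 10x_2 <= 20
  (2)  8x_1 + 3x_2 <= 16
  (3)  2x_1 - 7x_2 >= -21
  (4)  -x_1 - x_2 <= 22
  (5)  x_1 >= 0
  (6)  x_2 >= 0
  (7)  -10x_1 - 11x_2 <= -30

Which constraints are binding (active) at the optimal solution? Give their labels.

(2) and (7)

Vertices and f = -x_1 - 10x_2:
  (49/62, 100/31) → f = -2049/62
  (43/29, 40/29) → f = -443/29
  (0, 3) → f = -30
  (0, 30/11) → f = -300/11

The maximum is at (43/29, 40/29). Substituting into each constraint, equality holds for (2) and (7); the remaining constraints have slack.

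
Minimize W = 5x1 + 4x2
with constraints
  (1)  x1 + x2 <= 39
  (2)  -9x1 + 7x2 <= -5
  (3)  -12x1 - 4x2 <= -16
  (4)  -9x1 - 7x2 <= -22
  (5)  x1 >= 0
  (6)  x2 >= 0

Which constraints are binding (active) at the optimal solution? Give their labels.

Feasible corners and W = 5x1 + 4x2:
  (139/8, 173/8) → W = 1387/8
  (39, 0) → W = 195
  (3/2, 17/14) → W = 173/14
  (22/9, 0) → W = 110/9

The minimum is at (22/9, 0). Substituting into each constraint, equality holds for (4) and (6); the remaining constraints have slack.

(4) and (6)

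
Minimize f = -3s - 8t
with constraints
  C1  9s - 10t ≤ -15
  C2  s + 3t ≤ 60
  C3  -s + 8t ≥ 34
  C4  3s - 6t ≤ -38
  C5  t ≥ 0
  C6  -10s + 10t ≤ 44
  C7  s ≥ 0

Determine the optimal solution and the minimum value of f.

At the optimal vertex, 9s - 10t = -15 and s + 3t = 60.
Solving simultaneously gives s = 15, t = 15.

s = 15, t = 15, minimum f = -165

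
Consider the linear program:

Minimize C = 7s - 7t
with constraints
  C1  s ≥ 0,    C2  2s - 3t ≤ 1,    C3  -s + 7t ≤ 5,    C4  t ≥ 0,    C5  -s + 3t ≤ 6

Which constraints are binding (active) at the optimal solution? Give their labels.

C1 and C3

Vertices and C = 7s - 7t:
  (0, 5/7) → C = -5
  (0, 0) → C = 0
  (2, 1) → C = 7
  (1/2, 0) → C = 7/2

The minimum is at (0, 5/7). Substituting into each constraint, equality holds for C1 and C3; the remaining constraints have slack.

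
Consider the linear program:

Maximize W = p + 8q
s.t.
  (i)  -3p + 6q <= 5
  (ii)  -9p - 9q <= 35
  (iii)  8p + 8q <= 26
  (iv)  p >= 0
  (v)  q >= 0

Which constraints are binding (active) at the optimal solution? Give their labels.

Feasible corners and W = p + 8q:
  (29/18, 59/36) → W = 265/18
  (0, 5/6) → W = 20/3
  (13/4, 0) → W = 13/4
  (0, 0) → W = 0

The maximum is at (29/18, 59/36). Substituting into each constraint, equality holds for (i) and (iii); the remaining constraints have slack.

(i) and (iii)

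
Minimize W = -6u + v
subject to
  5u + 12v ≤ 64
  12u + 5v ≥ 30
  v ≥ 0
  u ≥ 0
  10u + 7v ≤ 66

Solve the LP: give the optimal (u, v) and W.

Corner points and W = -6u + v:
  (40/119, 618/119) → W = 54/17
  (344/85, 62/17) → W = -1754/85
  (5/2, 0) → W = -15
  (33/5, 0) → W = -198/5

The binding constraints are v = 0 and 10u + 7v = 66.
Solving simultaneously gives u = 33/5, v = 0.

u = 33/5, v = 0, minimum W = -198/5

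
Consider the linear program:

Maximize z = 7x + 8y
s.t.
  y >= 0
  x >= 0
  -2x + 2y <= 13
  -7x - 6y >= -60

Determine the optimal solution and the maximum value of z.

Extreme points and z = 7x + 8y:
  (0, 0) → z = 0
  (60/7, 0) → z = 60
  (0, 13/2) → z = 52
  (21/13, 211/26) → z = 991/13

x = 21/13, y = 211/26, maximum z = 991/13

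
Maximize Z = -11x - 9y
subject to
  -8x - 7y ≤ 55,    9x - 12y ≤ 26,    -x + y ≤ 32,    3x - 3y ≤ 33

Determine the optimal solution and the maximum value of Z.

x = -93/5, y = 67/5, maximum Z = 84

Feasible corners and Z = -11x - 9y:
  (-478/159, -703/159) → Z = 11585/159
  (-93/5, 67/5) → Z = 84
  (106/3, 73/3) → Z = -1823/3
The feasible region is unbounded (it extends along (1, 1)), but Z strictly decreases along every unbounded feasible direction, so there is no improving ray and the maximum is attained at a vertex.

The optimum lies where -8x - 7y = 55 and -x + y = 32.
Solving simultaneously gives x = -93/5, y = 67/5.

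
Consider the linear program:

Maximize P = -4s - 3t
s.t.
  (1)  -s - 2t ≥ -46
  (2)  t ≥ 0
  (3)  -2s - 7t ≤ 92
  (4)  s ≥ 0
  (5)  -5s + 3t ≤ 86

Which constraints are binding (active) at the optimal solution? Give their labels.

(2) and (4)

Extreme points and P = -4s - 3t:
  (46, 0) → P = -184
  (0, 23) → P = -69
  (0, 0) → P = 0

The maximum is at (0, 0). Substituting into each constraint, equality holds for (2) and (4); the remaining constraints have slack.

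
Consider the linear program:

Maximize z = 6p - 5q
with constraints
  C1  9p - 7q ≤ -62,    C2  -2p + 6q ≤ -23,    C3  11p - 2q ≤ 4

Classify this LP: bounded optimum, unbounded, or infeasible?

unbounded

From the feasible point (-533/40, -331/40), moving in the direction (-7, -9) keeps every constraint satisfied while z increases without bound.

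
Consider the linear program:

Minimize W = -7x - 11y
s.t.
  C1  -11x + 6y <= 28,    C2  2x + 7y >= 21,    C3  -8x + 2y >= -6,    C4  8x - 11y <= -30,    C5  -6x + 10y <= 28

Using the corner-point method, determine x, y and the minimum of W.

x = 4/7, y = 22/7, minimum W = -270/7

Extreme points and W = -7x - 11y:
  (7/26, 38/13) → W = -885/26
  (7/31, 91/31) → W = -1050/31
  (4/7, 22/7) → W = -270/7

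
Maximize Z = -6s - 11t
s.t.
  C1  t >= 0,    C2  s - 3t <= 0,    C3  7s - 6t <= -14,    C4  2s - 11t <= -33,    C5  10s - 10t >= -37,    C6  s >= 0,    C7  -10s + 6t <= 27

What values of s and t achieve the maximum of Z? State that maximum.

s = 0, t = 3, maximum Z = -33

Corner points and Z = -6s - 11t:
  (44/65, 203/65) → Z = -2497/65
  (41/5, 119/10) → Z = -1801/10
  (0, 3) → Z = -33
  (0, 37/10) → Z = -407/10

The optimum lies where 2s - 11t = -33 and s = 0.
Solving simultaneously gives s = 0, t = 3.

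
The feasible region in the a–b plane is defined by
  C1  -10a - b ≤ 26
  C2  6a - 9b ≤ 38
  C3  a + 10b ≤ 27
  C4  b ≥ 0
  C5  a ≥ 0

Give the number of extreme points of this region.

Pairwise boundary intersections that survive every other constraint:
  (623/69, 124/69)
  (19/3, 0)
  (0, 27/10)
  (0, 0)

4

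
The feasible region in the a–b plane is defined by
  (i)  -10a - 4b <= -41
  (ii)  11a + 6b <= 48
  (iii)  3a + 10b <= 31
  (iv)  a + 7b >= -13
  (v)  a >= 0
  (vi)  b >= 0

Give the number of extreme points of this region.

The feasible vertices (each the meet of two boundaries and inside every other half-plane) are:
  (27/8, 29/16)
  (41/10, 0)
  (48/11, 0)

3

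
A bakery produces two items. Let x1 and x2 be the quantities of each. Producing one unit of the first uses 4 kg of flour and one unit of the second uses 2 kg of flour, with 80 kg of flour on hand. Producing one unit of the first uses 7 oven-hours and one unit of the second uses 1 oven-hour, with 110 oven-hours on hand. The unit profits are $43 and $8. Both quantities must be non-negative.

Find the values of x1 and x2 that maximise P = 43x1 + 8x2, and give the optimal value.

x1 = 14, x2 = 12, maximum P = 698

Corner points and P = 43x1 + 8x2:
  (0, 0) → P = 0
  (0, 40) → P = 320
  (110/7, 0) → P = 4730/7
  (14, 12) → P = 698

The optimum lies where 4x1 + 2x2 = 80 and 7x1 + x2 = 110.
Solving simultaneously gives x1 = 14, x2 = 12.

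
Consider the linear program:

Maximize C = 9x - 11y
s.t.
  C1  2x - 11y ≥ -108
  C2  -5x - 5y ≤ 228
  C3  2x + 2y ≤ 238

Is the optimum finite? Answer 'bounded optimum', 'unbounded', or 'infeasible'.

unbounded

From the feasible point (-3048/65, 84/65), moving in the direction (2, -2) keeps every constraint satisfied while C increases without bound.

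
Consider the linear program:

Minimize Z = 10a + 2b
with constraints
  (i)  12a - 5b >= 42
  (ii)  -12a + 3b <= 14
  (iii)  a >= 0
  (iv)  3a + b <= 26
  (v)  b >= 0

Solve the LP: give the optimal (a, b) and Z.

a = 7/2, b = 0, minimum Z = 35

Vertices and Z = 10a + 2b:
  (172/27, 62/9) → Z = 2092/27
  (7/2, 0) → Z = 35
  (26/3, 0) → Z = 260/3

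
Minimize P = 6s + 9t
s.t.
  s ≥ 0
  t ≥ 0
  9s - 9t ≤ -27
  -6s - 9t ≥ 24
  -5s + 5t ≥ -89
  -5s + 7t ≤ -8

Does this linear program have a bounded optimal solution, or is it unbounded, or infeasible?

infeasible

The boundaries -5s + 5t = -89 and -5s + 7t = -8 meet at (583/10, 81/2), but that point violates 9s - 9t ≤ -27. Every candidate vertex is excluded by some other constraint, so the feasible region is empty.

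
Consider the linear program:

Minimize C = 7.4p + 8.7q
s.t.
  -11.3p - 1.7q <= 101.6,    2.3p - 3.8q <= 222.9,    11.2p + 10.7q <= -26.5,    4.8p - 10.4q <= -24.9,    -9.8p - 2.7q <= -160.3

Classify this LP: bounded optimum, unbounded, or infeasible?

The boundaries -11.3p - 1.7q = 101.6 and 11.2p + 10.7q = -26.5 meet at (-104207/10187, 83847/10187), but that point violates -9.8p - 2.7q ≤ -160.3. Every candidate vertex is excluded by some other constraint, so the feasible region is empty.

infeasible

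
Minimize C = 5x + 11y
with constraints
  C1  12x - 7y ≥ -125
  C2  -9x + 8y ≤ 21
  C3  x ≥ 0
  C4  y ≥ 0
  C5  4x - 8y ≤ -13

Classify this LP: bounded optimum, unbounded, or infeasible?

bounded optimum

Feasible corners and C = 5x + 11y:
  (0, 21/8) → C = 231/8
  (0, 13/8) → C = 143/8
The feasible region has finitely many vertices and no improving ray; the minimum is 143/8 at (0, 13/8).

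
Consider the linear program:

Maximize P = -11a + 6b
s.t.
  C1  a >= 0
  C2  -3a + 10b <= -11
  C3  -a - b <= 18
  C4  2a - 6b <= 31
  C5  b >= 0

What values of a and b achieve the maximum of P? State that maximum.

a = 11/3, b = 0, maximum P = -121/3

Corner points and P = -11a + 6b:
  (122, 71/2) → P = -1129
  (11/3, 0) → P = -121/3
  (31/2, 0) → P = -341/2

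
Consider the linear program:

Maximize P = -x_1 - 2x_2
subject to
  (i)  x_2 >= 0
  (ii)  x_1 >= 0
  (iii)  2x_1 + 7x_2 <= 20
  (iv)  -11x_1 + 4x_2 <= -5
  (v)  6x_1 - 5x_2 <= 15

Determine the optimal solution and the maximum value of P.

x_1 = 5/11, x_2 = 0, maximum P = -5/11

Corner points and P = -x_1 - 2x_2:
  (5/11, 0) → P = -5/11
  (5/2, 0) → P = -5/2
  (23/17, 42/17) → P = -107/17
  (205/52, 45/26) → P = -385/52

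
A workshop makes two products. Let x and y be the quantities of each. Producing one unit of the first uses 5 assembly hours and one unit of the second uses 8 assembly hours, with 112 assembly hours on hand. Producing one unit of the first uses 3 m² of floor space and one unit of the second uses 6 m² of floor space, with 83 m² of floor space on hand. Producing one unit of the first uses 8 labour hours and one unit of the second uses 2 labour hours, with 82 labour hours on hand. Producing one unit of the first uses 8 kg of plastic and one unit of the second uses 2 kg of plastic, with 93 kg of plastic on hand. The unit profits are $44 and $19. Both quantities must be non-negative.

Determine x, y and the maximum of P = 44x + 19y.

x = 8, y = 9, maximum P = 523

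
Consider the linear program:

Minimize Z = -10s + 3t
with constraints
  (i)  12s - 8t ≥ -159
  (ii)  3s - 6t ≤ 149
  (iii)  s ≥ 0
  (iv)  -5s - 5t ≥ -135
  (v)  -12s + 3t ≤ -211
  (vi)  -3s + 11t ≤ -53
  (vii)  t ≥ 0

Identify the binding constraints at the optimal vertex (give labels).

(iv) and (vii)

Extreme points and Z = -10s + 3t:
  (25, 2) → Z = -244
  (27, 0) → Z = -270
  (53/3, 0) → Z = -530/3

The minimum is at (27, 0). Substituting into each constraint, equality holds for (iv) and (vii); the remaining constraints have slack.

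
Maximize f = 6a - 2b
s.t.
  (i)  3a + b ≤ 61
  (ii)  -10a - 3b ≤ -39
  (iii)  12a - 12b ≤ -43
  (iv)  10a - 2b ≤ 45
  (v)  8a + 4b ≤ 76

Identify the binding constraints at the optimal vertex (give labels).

Corner points and f = 6a - 2b:
  (113/52, 449/78) → f = 119/78
  (-9/2, 28) → f = -83
  (185/36, 157/18) → f = 241/18

The maximum is at (185/36, 157/18). Substituting into each constraint, equality holds for (iii) and (v); the remaining constraints have slack.

(iii) and (v)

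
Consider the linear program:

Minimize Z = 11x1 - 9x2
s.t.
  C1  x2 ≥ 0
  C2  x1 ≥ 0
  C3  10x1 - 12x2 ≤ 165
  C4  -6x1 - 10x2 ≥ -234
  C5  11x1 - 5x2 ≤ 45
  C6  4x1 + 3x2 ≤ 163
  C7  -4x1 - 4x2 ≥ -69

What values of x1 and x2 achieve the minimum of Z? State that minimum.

x1 = 0, x2 = 69/4, minimum Z = -621/4

Corner points and Z = 11x1 - 9x2:
  (0, 0) → Z = 0
  (45/11, 0) → Z = 45
  (0, 69/4) → Z = -621/4
  (525/64, 579/64) → Z = 141/16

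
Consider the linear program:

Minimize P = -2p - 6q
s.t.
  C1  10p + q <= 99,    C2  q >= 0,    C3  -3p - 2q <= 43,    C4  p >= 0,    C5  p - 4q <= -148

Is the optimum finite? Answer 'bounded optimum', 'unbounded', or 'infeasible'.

Feasible corners and P = -2p - 6q:
  (0, 99) → P = -594
  (248/41, 1579/41) → P = -9970/41
  (0, 37) → P = -222
The feasible region has finitely many vertices and no improving ray; the minimum is -594 at (0, 99).

bounded optimum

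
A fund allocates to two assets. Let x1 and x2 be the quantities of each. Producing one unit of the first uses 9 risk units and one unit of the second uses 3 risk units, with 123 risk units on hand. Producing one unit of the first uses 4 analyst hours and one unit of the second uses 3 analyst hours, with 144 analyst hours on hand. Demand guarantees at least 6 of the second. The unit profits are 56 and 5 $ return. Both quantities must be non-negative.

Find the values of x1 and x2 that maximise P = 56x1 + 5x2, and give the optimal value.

x1 = 35/3, x2 = 6, maximum P = 2050/3

Feasible corners and P = 56x1 + 5x2:
  (0, 41) → P = 205
  (0, 6) → P = 30
  (35/3, 6) → P = 2050/3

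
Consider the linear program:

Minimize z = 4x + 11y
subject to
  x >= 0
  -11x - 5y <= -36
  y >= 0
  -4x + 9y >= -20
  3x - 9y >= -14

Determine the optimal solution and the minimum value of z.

Vertices and z = 4x + 11y:
  (36/11, 0) → z = 144/11
  (127/57, 131/57) → z = 1949/57
  (5, 0) → z = 20
  (34, 116/9) → z = 2500/9

x = 36/11, y = 0, minimum z = 144/11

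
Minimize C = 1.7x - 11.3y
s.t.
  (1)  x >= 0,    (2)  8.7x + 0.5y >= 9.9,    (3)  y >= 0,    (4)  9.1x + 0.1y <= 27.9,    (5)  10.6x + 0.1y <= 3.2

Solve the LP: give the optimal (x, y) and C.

Vertices and C = 1.7x - 11.3y:
  (0, 99/5) → C = -11187/50
  (0, 32) → C = -1808/5
  (61/443, 7710/443) → C = -870193/4430

x = 0, y = 32, minimum C = -361.6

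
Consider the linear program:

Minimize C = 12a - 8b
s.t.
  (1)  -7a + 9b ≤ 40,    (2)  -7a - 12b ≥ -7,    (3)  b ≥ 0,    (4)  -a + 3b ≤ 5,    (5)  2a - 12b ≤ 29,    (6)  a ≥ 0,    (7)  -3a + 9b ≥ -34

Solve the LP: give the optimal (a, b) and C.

a = 0, b = 7/12, minimum C = -14/3

Extreme points and C = 12a - 8b:
  (1, 0) → C = 12
  (0, 7/12) → C = -14/3
  (0, 0) → C = 0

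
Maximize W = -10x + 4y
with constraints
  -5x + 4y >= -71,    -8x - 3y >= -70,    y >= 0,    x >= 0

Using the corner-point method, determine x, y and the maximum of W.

Feasible corners and W = -10x + 4y:
  (35/4, 0) → W = -175/2
  (0, 70/3) → W = 280/3
  (0, 0) → W = 0

The binding constraints are -8x - 3y = -70 and x = 0.
Solving simultaneously gives x = 0, y = 70/3.

x = 0, y = 70/3, maximum W = 280/3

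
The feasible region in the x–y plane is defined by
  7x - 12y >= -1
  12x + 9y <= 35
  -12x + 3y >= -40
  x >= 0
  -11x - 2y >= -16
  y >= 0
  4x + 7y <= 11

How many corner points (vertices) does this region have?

5

Intersecting each pair of boundary lines and keeping only the points that satisfy every inequality leaves:
  (0, 1/12)
  (125/97, 81/97)
  (0, 0)
  (16/11, 0)
  (30/23, 19/23)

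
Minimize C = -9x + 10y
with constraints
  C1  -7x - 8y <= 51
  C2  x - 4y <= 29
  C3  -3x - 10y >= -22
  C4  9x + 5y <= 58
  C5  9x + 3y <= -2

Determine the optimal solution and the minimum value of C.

x = 79/39, y = -263/39, minimum C = -257/3

Feasible corners and C = -9x + 10y:
  (7/9, -127/18) → C = -698/9
  (-343/23, 307/46) → C = 4622/23
  (79/39, -263/39) → C = -257/3
  (-86/81, 68/27) → C = 938/27

At the optimal vertex, x - 4y = 29 and 9x + 3y = -2.
Solving simultaneously gives x = 79/39, y = -263/39.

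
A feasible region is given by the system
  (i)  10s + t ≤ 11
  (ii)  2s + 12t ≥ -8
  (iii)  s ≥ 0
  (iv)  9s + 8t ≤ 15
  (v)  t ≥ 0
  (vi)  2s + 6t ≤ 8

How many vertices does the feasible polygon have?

5

Of the 15 pairwise boundary intersections, those satisfying every inequality are:
  (73/71, 51/71)
  (11/10, 0)
  (0, 0)
  (0, 4/3)
  (13/19, 21/19)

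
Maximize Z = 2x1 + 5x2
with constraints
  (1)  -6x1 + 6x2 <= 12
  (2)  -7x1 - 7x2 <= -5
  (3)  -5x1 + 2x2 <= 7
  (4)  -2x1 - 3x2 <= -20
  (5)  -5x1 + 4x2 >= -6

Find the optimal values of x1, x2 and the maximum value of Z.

The optimum lies where -6x1 + 6x2 = 12 and -5x1 + 4x2 = -6.
Solving simultaneously gives x1 = 14, x2 = 16.

x1 = 14, x2 = 16, maximum Z = 108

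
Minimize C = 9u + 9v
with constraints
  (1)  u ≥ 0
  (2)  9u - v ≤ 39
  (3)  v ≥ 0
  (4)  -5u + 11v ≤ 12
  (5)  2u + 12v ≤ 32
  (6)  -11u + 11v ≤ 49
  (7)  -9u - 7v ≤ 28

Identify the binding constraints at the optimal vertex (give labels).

(1) and (3)

Corner points and C = 9u + 9v:
  (0, 0) → C = 0
  (0, 12/11) → C = 108/11
  (13/3, 0) → C = 39
  (50/11, 21/11) → C = 639/11
  (104/41, 92/41) → C = 1764/41

The minimum is at (0, 0). Substituting into each constraint, equality holds for (1) and (3); the remaining constraints have slack.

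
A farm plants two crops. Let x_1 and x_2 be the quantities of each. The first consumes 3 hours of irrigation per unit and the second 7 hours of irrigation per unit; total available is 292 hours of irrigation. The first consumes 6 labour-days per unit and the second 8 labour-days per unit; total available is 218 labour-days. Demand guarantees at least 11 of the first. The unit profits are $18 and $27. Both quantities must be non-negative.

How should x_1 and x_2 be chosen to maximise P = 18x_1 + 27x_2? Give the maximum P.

x_1 = 11, x_2 = 19, maximum P = 711

At the optimal vertex, 6x_1 + 8x_2 = 218 and x_1 = 11.
Solving simultaneously gives x_1 = 11, x_2 = 19.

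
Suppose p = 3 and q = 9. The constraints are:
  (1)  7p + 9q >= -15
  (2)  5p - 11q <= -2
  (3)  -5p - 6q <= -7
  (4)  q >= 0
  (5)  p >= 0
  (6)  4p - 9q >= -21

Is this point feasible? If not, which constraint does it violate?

not feasible — violates (6)

Constraint (6): 4p - 9q = -69, which is not ≥ -21. All other constraints are satisfied.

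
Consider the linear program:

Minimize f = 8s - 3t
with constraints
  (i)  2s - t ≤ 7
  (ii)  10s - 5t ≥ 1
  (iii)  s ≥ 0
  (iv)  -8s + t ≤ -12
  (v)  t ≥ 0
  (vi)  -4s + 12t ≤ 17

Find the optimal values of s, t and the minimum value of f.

s = 7/4, t = 2, minimum f = 8

Feasible corners and f = 8s - 3t:
  (7/2, 0) → f = 28
  (101/20, 31/10) → f = 311/10
  (3/2, 0) → f = 12
  (7/4, 2) → f = 8

The binding constraints are -8s + t = -12 and -4s + 12t = 17.
Solving simultaneously gives s = 7/4, t = 2.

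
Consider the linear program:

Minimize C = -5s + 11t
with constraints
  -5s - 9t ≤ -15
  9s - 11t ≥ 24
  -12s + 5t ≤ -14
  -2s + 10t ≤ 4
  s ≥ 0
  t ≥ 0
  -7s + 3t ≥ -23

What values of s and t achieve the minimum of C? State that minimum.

Corner points and C = -5s + 11t:
  (381/136, 15/136) → C = -435/34
  (3, 0) → C = -15
  (181/50, 39/50) → C = -238/25
  (23/7, 0) → C = -115/7

s = 23/7, t = 0, minimum C = -115/7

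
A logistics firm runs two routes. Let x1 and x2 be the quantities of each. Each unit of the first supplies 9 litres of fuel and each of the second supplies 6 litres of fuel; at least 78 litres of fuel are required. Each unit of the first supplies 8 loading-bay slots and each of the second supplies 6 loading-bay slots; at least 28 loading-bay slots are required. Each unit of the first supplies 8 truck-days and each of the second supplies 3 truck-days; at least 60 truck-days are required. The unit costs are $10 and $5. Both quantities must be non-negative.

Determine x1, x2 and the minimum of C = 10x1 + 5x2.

Extreme points and C = 10x1 + 5x2:
  (0, 20) → C = 100
  (26/3, 0) → C = 260/3
  (6, 4) → C = 80
The feasible region is unbounded (it extends along (0, 1), (1, 0)), but C strictly increases along every unbounded feasible direction, so there is no improving ray and the minimum is attained at a vertex.

x1 = 6, x2 = 4, minimum C = 80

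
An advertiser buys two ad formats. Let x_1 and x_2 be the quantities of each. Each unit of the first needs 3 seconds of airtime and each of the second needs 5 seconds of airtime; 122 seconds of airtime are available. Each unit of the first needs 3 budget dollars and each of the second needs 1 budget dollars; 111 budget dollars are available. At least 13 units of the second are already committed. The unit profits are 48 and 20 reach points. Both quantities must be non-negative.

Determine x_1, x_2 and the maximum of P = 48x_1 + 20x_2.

x_1 = 19, x_2 = 13, maximum P = 1172

Feasible corners and P = 48x_1 + 20x_2:
  (0, 122/5) → P = 488
  (0, 13) → P = 260
  (19, 13) → P = 1172

The optimum lies where 3x_1 + 5x_2 = 122 and x_2 = 13.
Solving simultaneously gives x_1 = 19, x_2 = 13.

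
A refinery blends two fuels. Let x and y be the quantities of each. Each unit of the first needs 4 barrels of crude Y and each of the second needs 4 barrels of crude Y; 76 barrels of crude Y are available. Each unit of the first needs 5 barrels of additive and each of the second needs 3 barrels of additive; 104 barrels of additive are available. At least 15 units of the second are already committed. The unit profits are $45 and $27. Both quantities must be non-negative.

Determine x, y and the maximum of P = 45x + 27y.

x = 4, y = 15, maximum P = 585

Feasible corners and P = 45x + 27y:
  (0, 19) → P = 513
  (0, 15) → P = 405
  (4, 15) → P = 585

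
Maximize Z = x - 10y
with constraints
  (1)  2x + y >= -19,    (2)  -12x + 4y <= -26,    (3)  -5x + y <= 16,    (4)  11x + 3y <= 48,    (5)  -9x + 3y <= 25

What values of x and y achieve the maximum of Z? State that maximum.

Feasible corners and Z = x - 10y:
  (-5/2, -14) → Z = 275/2
  (21, -61) → Z = 631
  (27/8, 29/8) → Z = -263/8

The optimum lies where 2x + y = -19 and 11x + 3y = 48.
Solving simultaneously gives x = 21, y = -61.

x = 21, y = -61, maximum Z = 631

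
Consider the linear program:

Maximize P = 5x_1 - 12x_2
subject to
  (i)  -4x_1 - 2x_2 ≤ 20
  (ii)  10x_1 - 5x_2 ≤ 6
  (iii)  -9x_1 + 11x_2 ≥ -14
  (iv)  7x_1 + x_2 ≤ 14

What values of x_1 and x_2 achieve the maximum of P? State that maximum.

Corner points and P = 5x_1 - 12x_2:
  (-96/31, -118/31) → P = 936/31
  (-4/65, -86/65) → P = 1012/65
  (76/45, 98/45) → P = -796/45
The feasible region is unbounded (it extends along (-1, 2), (-1, 7)), but P strictly decreases along every unbounded feasible direction, so there is no improving ray and the maximum is attained at a vertex.

x_1 = -96/31, x_2 = -118/31, maximum P = 936/31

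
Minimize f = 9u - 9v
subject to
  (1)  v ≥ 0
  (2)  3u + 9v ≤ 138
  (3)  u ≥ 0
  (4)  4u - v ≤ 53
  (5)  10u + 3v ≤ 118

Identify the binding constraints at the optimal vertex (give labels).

(2) and (3)

Extreme points and f = 9u - 9v:
  (0, 0) → f = 0
  (59/5, 0) → f = 531/5
  (0, 46/3) → f = -138
  (8, 38/3) → f = -42

The minimum is at (0, 46/3). Substituting into each constraint, equality holds for (2) and (3); the remaining constraints have slack.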